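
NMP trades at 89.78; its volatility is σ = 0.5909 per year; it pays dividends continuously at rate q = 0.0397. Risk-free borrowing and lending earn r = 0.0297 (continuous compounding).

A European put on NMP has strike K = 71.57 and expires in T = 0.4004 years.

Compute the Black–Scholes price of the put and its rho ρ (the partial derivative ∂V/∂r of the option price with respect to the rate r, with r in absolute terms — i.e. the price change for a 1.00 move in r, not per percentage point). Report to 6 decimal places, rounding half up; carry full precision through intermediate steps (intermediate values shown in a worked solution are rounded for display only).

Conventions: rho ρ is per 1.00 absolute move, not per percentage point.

price = 4.974931
ρ = -9.668124

σ√T = 0.5909·√0.4004 = 0.373905
d₁ = (ln(S/K) + (r−q+σ²/2)T) / (σ√T) = (ln(89.78/71.57) + (0.0297−0.0397+0.5909²/2)·0.4004) / 0.373905 = (0.226686 + 0.065898) / 0.373905 = 0.782511
d₂ = d₁ − σ√T = 0.782511 − 0.373905 = 0.408606
e^{−rT} = 0.988179
e^{−qT} = 0.984230
N(−d₁) = 0.216957,  N(−d₂) = 0.341414
Put price V = K·e^{−rT}·N(−d₂) − S·e^{−qT}·N(−d₁) = 24.146165 − 19.171233 = 4.974931
ρ = −K·T·e^{−rT}·N(−d₂) = -9.668124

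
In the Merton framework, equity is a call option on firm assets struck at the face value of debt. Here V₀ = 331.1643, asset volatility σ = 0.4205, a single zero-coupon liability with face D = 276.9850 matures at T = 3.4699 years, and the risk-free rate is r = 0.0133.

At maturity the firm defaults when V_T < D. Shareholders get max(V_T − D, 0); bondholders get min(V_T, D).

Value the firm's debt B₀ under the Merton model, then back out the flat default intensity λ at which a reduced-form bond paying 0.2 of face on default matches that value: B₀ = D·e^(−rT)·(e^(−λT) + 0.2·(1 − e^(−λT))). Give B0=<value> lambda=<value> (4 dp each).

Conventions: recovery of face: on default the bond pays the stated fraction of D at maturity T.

B0=203.5787 lambda=0.0978

Apply the equity-as-call identities (strike 276.9850, horizon 3.4699 years):
d₁ = [ln(V₀/D) + (r + σ²/2)T] / (σ√T)
   = [ln(331.1643/276.9850) + (0.0133 + 0.5·0.4205²)·3.4699] / (0.4205·√3.4699)
   = [0.178651 + 0.352924] / 0.783293 = 0.678641
d₂ = d₁ − σ√T = 0.678641 − 0.783293 = -0.104652
N(d₁) = 0.751317,  N(d₂) = 0.458326,  e^(−rT) = 0.954899
E₀ = V₀·N(d₁) − D·e^(−rT)·N(d₂)
   = 331.1643·0.751317 − 276.9850·0.954899·0.458326 = 127.585640
B₀ = V₀ − E₀ = 331.1643 − 127.585640 = 203.578660
e^(−λT) = (B₀·e^(rT)/D − 0.2)/(1 − 0.2) = (203.5787·1.047231/276.9850 − 0.2)/0.8 = 0.71211868
λ = −ln(0.71211868)/3.4699 = 0.097845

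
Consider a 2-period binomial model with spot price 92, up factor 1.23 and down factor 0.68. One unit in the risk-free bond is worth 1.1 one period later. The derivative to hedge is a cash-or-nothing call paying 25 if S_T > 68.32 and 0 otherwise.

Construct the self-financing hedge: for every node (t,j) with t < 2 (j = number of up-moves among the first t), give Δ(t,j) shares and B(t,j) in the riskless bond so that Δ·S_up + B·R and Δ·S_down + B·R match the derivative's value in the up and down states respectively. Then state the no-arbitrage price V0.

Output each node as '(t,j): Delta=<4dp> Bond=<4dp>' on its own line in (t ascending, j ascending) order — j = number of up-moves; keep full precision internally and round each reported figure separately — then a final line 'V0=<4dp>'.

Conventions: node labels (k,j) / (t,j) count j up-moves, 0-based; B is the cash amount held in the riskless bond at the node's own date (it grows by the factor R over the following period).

Under the risk-neutral measure, an up-move has probability p* = (R−d)/(u−d) = 0.7636 and values discount at R = 1.1.
At maturity the claim pays: V(2,0)=0.0000, V(2,1)=25.0000, V(2,2)=25.0000
(1,0): S=62.5600. Δ = (V_up−V_dn)/(S_up−S_dn) = (25.0000−0.0000)/(76.9488−42.5408) = 0.7266. V = [p*·25.0000 + (1−p*)·0.0000]/1.1 = 17.3554. B = V − Δ·S = -28.0992.
(1,1): S=113.1600. Δ = (V_up−V_dn)/(S_up−S_dn) = (25.0000−25.0000)/(139.1868−76.9488) = 0.0000. V = [p*·25.0000 + (1−p*)·25.0000]/1.1 = 22.7273. B = V − Δ·S = 22.7273.
(0,0): S=92.0000. Δ = (V_up−V_dn)/(S_up−S_dn) = (22.7273−17.3554)/(113.1600−62.5600) = 0.1062. V = [p*·22.7273 + (1−p*)·17.3554]/1.1 = 19.5069. B = V − Δ·S = 9.7398.
Sanity check at the root: Δ(0,0)·S0 + B(0,0) reproduces V0 = 19.5069.

(0,0): Delta=0.1062 Bond=9.7398
(1,0): Delta=0.7266 Bond=-28.0992
(1,1): Delta=0.0000 Bond=22.7273
V0=19.5069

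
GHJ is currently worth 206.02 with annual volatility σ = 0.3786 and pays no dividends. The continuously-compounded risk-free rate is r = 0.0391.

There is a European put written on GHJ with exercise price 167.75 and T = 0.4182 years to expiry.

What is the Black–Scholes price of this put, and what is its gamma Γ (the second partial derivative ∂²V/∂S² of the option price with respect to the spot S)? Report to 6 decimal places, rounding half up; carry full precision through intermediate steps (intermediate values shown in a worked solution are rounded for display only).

σ√T = 0.3786·√0.4182 = 0.244835
d₁ = (ln(S/K) + (r+σ²/2)T) / (σ√T) = (ln(206.02/167.75) + (0.0391+0.3786²/2)·0.4182) / 0.244835 = (0.205498 + 0.046324) / 0.244835 = 1.028540
d₂ = d₁ − σ√T = 1.028540 − 0.244835 = 0.783705
e^{−rT} = 0.983781
N(−d₁) = 0.151848,  N(−d₂) = 0.216606
Put price V = K·e^{−rT}·N(−d₂) − S·N(−d₁) = 35.746422 − 31.283717 = 4.462705
φ(d₁) = (1/√(2π))·e^{−d₁²/2} = 0.235067
Γ = φ(d₁) / (S·σ·√T) = 0.004660

price = 4.462705
Γ = 0.004660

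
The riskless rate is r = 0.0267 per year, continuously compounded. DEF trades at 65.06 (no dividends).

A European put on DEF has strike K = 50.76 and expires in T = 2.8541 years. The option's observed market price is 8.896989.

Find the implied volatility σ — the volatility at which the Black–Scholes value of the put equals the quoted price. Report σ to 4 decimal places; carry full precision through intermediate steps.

sigma = 0.4471

At σ = 0.4471 the Black–Scholes value reproduces the quote:
σ√T = 0.4471·√2.8541 = 0.755334
d₁ = (ln(S/K) + (r+σ²/2)T) / (σ√T) = (ln(65.06/50.76) + (0.0267+0.4471²/2)·2.8541) / 0.755334 = (0.248201 + 0.361469) / 0.755334 = 0.807153
d₂ = d₁ − σ√T = 0.807153 − 0.755334 = 0.051819
e^{−rT} = 0.926627
N(−d₁) = 0.209789,  N(−d₂) = 0.479336
V = K·e^{−rT}·N(−d₂) − S·N(−d₁) = 22.545863 − 13.648875 = 8.896989 (the quoted price), and the Black–Scholes price is strictly increasing in σ, so σ is unique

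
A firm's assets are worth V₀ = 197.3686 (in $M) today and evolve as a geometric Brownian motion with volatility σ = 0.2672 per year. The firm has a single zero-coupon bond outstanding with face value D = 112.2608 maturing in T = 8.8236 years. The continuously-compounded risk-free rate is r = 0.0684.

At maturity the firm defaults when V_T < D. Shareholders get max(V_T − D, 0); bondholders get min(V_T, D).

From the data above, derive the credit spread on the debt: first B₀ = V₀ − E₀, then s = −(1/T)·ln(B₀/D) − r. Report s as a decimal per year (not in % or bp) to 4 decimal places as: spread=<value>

Equity is a call on the firm's assets struck at D = 112.2608:
d₁ = [ln(V₀/D) + (r + σ²/2)T] / (σ√T)
   = [ln(197.3686/112.2608) + (0.0684 + 0.5·0.2672²)·8.8236] / (0.2672·√8.8236)
   = [0.564248 + 0.918518] / 0.793705 = 1.868157
d₂ = d₁ − σ√T = 1.868157 − 0.793705 = 1.074452
N(d₁) = 0.969130,  N(d₂) = 0.858690,  e^(−rT) = 0.546875
E₀ = V₀·N(d₁) − D·e^(−rT)·N(d₂)
   = 197.3686·0.969130 − 112.2608·0.546875·0.858690 = 138.558549
B₀ = V₀ − E₀ = 197.3686 − 138.558549 = 58.810051
spread = −(1/T)·ln(B₀/D) − r = −(1/8.8236)·ln(58.810051/112.2608) − 0.0684 = 0.00487077

spread=0.0049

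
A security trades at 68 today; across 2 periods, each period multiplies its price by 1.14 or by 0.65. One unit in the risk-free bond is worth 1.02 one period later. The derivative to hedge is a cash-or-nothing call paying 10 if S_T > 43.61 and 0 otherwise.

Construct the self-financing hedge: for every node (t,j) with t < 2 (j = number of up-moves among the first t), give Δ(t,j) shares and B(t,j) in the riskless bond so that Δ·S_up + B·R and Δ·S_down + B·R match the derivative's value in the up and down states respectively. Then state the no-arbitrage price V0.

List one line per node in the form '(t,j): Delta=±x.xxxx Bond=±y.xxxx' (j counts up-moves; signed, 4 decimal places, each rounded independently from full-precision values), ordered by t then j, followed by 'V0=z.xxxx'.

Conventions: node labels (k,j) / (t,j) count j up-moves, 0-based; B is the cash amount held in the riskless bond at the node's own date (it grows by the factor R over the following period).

The replicating-portfolio and risk-neutral prices coincide; use p* = (1.02−0.65)/(1.14−0.65) = 0.7551 for the latter.
Terminal payoffs: V(2,0)=0.0000, V(2,1)=10.0000, V(2,2)=10.0000
  t=1,j=0: stock 44.2000 → up 50.3880 (V=10.0000), down 28.7300 (V=0.0000). Price 7.4030; hedge Δ=0.4617, bond B=-13.0052.
  t=1,j=1: stock 77.5200 → up 88.3728 (V=10.0000), down 50.3880 (V=10.0000). Price 9.8039; hedge Δ=0.0000, bond B=9.8039.
  t=0,j=0: stock 68.0000 → up 77.5200 (V=9.8039), down 44.2000 (V=7.4030). Price 9.0352; hedge Δ=0.0721, bond B=4.1353.
Verification: the root portfolio costs Δ(0,0)·S0 + B(0,0) = 9.0352, matching V0.

(0,0): Delta=0.0721 Bond=4.1353
(1,0): Delta=0.4617 Bond=-13.0052
(1,1): Delta=0.0000 Bond=9.8039
V0=9.0352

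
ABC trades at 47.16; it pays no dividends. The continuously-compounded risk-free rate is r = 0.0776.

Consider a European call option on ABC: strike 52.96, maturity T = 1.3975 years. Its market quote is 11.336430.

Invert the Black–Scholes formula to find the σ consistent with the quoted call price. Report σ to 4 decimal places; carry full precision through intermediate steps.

sigma = 0.5240

At σ = 0.5240 the Black–Scholes value reproduces the quote:
σ√T = 0.524·√1.3975 = 0.619451
d₁ = (ln(S/K) + (r+σ²/2)T) / (σ√T) = (ln(47.16/52.96) + (0.0776+0.524²/2)·1.3975) / 0.619451 = (-0.115991 + 0.300306) / 0.619451 = 0.297546
d₂ = d₁ − σ√T = 0.297546 − 0.619451 = -0.321906
e^{−rT} = 0.897227
N(d₁) = 0.616975,  N(d₂) = 0.373762
V = S·N(d₁) − K·e^{−rT}·N(d₂) = 29.096545 − 17.760115 = 11.336430 (the observed quote) — the price is monotone increasing in volatility, hence this σ is the only solution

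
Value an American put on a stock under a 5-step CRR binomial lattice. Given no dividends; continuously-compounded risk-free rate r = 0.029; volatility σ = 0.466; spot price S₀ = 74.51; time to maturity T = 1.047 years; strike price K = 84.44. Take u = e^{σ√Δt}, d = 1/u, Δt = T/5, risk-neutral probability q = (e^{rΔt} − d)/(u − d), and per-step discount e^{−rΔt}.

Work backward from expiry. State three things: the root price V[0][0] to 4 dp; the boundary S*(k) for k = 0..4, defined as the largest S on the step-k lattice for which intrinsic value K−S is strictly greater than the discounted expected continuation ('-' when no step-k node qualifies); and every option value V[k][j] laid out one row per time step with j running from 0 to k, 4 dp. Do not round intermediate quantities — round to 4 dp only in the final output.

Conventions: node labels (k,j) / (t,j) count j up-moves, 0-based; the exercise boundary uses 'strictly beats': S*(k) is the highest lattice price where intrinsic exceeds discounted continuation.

params: Δt=0.20940 u=1.23769 d=0.80796 q=0.46106 e^(-rΔt)=0.99395
t_5 payoffs: 58.7855 45.1408 24.2389 0.0000 0.0000 0.0000
t_4: node(4,0) S=31.7522 payoff=52.6878 vs cont=52.1766 → 52.6878 [stop]  node(4,1) S=48.6401 payoff=35.7999 vs cont=35.2887 → 35.7999 [stop]  node(4,2) S=74.5100 payoff=9.9300 vs cont=12.9841 → 12.9841 [wait]  node(4,3) S=114.1392 payoff=0.0000 vs cont=0.0000 → 0.0000 [wait]  node(4,4) S=174.8458 payoff=0.0000 vs cont=0.0000 → 0.0000 [wait]  ⇒ S*(4)=48.6401
t_3: node(3,0) S=39.2992 payoff=45.1408 vs cont=44.6295 → 45.1408 [stop]  node(3,1) S=60.2011 payoff=24.2389 vs cont=25.1273 → 25.1273 [wait]  node(3,2) S=92.2199 payoff=0.0000 vs cont=6.9552 → 6.9552 [wait]  node(3,3) S=141.2684 payoff=0.0000 vs cont=0.0000 → 0.0000 [wait]  ⇒ S*(3)=39.2992
t_2: node(2,0) S=48.6401 payoff=35.7999 vs cont=35.6958 → 35.7999 [stop]  node(2,1) S=74.5100 payoff=9.9300 vs cont=16.6474 → 16.6474 [wait]  node(2,2) S=114.1392 payoff=0.0000 vs cont=3.7257 → 3.7257 [wait]  ⇒ S*(2)=48.6401
t_1: node(1,0) S=60.2011 payoff=24.2389 vs cont=26.8061 → 26.8061 [wait]  node(1,1) S=92.2199 payoff=0.0000 vs cont=10.6250 → 10.6250 [wait]  ⇒ S*(1)=-
t_0: node(0,0) S=74.5100 payoff=9.9300 vs cont=19.2284 → 19.2284 [wait]  ⇒ S*(0)=-

price = 19.2284
boundary = - - 48.6401 39.2992 48.6401
tree:
19.2284
26.8061 10.6250
35.7999 16.6474 3.7257
45.1408 25.1273 6.9552 0.0000
52.6878 35.7999 12.9841 0.0000 0.0000
58.7855 45.1408 24.2389 0.0000 0.0000 0.0000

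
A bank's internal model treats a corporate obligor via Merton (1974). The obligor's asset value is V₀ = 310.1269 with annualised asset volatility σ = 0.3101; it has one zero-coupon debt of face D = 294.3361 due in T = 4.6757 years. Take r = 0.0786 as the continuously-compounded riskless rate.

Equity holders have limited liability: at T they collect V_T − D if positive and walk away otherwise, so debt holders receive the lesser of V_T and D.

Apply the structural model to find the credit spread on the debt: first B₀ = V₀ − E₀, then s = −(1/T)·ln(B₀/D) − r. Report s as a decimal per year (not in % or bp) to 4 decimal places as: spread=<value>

spread=0.0297

Equity is a call on the firm's assets struck at D = 294.3361:
d₁ = [ln(V₀/D) + (r + σ²/2)T] / (σ√T)
   = [ln(310.1269/294.3361) + (0.0786 + 0.5·0.3101²)·4.6757] / (0.3101·√4.6757)
   = [0.052259 + 0.592322] / 0.670541 = 0.961286
d₂ = d₁ − σ√T = 0.961286 − 0.670541 = 0.290746
N(d₁) = 0.831796,  N(d₂) = 0.614377,  e^(−rT) = 0.692456
E₀ = V₀·N(d₁) − D·e^(−rT)·N(d₂)
   = 310.1269·0.831796 − 294.3361·0.692456·0.614377 = 132.743066
B₀ = V₀ − E₀ = 310.1269 − 132.743066 = 177.383834
spread = −(1/T)·ln(B₀/D) − r = −(1/4.6757)·ln(177.383834/294.3361) − 0.0786 = 0.02970600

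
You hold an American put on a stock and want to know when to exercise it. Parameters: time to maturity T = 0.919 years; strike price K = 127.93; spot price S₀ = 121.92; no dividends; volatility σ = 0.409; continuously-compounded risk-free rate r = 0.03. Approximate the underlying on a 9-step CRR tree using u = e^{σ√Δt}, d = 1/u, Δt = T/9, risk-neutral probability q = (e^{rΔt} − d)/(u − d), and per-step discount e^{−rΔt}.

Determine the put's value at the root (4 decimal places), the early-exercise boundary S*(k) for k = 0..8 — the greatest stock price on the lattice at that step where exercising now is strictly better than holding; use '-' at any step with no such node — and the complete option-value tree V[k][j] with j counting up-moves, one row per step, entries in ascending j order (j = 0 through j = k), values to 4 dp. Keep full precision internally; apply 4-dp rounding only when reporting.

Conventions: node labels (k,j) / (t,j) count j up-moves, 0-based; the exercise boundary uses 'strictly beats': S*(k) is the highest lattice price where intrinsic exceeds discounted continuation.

price = 21.1851
boundary = - - - - 72.2826 82.3748 72.2826 82.3748 93.8760
tree:
21.1851
28.2480 13.6409
36.5808 19.3683 7.5005
45.8847 26.6985 11.5218 3.1761
55.6474 35.5630 17.2306 5.3880 0.7913
64.5031 45.5552 24.9258 8.9736 1.5237 0.0000
72.2738 55.6474 34.5864 14.5810 2.9339 0.0000 0.0000
79.0925 64.5031 45.5552 22.8809 5.6495 0.0000 0.0000 0.0000
85.0758 72.2738 55.6474 34.0540 10.8784 0.0000 0.0000 0.0000 0.0000
90.3261 79.0925 64.5031 45.5552 20.9470 0.0000 0.0000 0.0000 0.0000 0.0000

params: Δt=0.10211 u=1.13962 d=0.87749 q=0.47908 e^(-rΔt)=0.99694
t_9 payoffs: 90.3261 79.0925 64.5031 45.5552 20.9470 0.0000 0.0000 0.0000 0.0000 0.0000
t_8: node(8,0) S=42.8542 payoff=85.0758 vs cont=84.6845 → 85.0758 [stop]  node(8,1) S=55.6562 payoff=72.2738 vs cont=71.8825 → 72.2738 [stop]  node(8,2) S=72.2826 payoff=55.6474 vs cont=55.2561 → 55.6474 [stop]  node(8,3) S=93.8760 payoff=34.0540 vs cont=33.6627 → 34.0540 [stop]  node(8,4) S=121.9200 payoff=6.0100 vs cont=10.8784 → 10.8784 [wait]  node(8,5) S=158.3417 payoff=0.0000 vs cont=0.0000 → 0.0000 [wait]  node(8,6) S=205.6439 payoff=0.0000 vs cont=0.0000 → 0.0000 [wait]  node(8,7) S=267.0769 payoff=0.0000 vs cont=0.0000 → 0.0000 [wait]  node(8,8) S=346.8620 payoff=0.0000 vs cont=0.0000 → 0.0000 [wait]  ⇒ S*(8)=93.8760
t_7: node(7,0) S=48.8375 payoff=79.0925 vs cont=78.7012 → 79.0925 [stop]  node(7,1) S=63.4269 payoff=64.5031 vs cont=64.1118 → 64.5031 [stop]  node(7,2) S=82.3748 payoff=45.5552 vs cont=45.1639 → 45.5552 [stop]  node(7,3) S=106.9830 payoff=20.9470 vs cont=22.8809 → 22.8809 [wait]  node(7,4) S=138.9425 payoff=0.0000 vs cont=5.6495 → 5.6495 [wait]  node(7,5) S=180.4495 payoff=0.0000 vs cont=0.0000 → 0.0000 [wait]  node(7,6) S=234.3560 payoff=0.0000 vs cont=0.0000 → 0.0000 [wait]  node(7,7) S=304.3663 payoff=0.0000 vs cont=0.0000 → 0.0000 [wait]  ⇒ S*(7)=82.3748
t_6: node(6,0) S=55.6562 payoff=72.2738 vs cont=71.8825 → 72.2738 [stop]  node(6,1) S=72.2826 payoff=55.6474 vs cont=55.2561 → 55.6474 [stop]  node(6,2) S=93.8760 payoff=34.0540 vs cont=34.5864 → 34.5864 [wait]  node(6,3) S=121.9200 payoff=6.0100 vs cont=14.5810 → 14.5810 [wait]  node(6,4) S=158.3417 payoff=0.0000 vs cont=2.9339 → 2.9339 [wait]  node(6,5) S=205.6439 payoff=0.0000 vs cont=0.0000 → 0.0000 [wait]  node(6,6) S=267.0769 payoff=0.0000 vs cont=0.0000 → 0.0000 [wait]  ⇒ S*(6)=72.2826
t_5: node(5,0) S=63.4269 payoff=64.5031 vs cont=64.1118 → 64.5031 [stop]  node(5,1) S=82.3748 payoff=45.5552 vs cont=45.4182 → 45.5552 [stop]  node(5,2) S=106.9830 payoff=20.9470 vs cont=24.9258 → 24.9258 [wait]  node(5,3) S=138.9425 payoff=0.0000 vs cont=8.9736 → 8.9736 [wait]  node(5,4) S=180.4495 payoff=0.0000 vs cont=1.5237 → 1.5237 [wait]  node(5,5) S=234.3560 payoff=0.0000 vs cont=0.0000 → 0.0000 [wait]  ⇒ S*(5)=82.3748
t_4: node(4,0) S=72.2826 payoff=55.6474 vs cont=55.2561 → 55.6474 [stop]  node(4,1) S=93.8760 payoff=34.0540 vs cont=35.5630 → 35.5630 [wait]  node(4,2) S=121.9200 payoff=6.0100 vs cont=17.2306 → 17.2306 [wait]  node(4,3) S=158.3417 payoff=0.0000 vs cont=5.3880 → 5.3880 [wait]  node(4,4) S=205.6439 payoff=0.0000 vs cont=0.7913 → 0.7913 [wait]  ⇒ S*(4)=72.2826
t_3: node(3,0) S=82.3748 payoff=45.5552 vs cont=45.8847 → 45.8847 [wait]  node(3,1) S=106.9830 payoff=20.9470 vs cont=26.6985 → 26.6985 [wait]  node(3,2) S=138.9425 payoff=0.0000 vs cont=11.5218 → 11.5218 [wait]  node(3,3) S=180.4495 payoff=0.0000 vs cont=3.1761 → 3.1761 [wait]  ⇒ S*(3)=-
t_2: node(2,0) S=93.8760 payoff=34.0540 vs cont=36.5808 → 36.5808 [wait]  node(2,1) S=121.9200 payoff=6.0100 vs cont=19.3683 → 19.3683 [wait]  node(2,2) S=158.3417 payoff=0.0000 vs cont=7.5005 → 7.5005 [wait]  ⇒ S*(2)=-
t_1: node(1,0) S=106.9830 payoff=20.9470 vs cont=28.2480 → 28.2480 [wait]  node(1,1) S=138.9425 payoff=0.0000 vs cont=13.6409 → 13.6409 [wait]  ⇒ S*(1)=-
t_0: node(0,0) S=121.9200 payoff=6.0100 vs cont=21.1851 → 21.1851 [wait]  ⇒ S*(0)=-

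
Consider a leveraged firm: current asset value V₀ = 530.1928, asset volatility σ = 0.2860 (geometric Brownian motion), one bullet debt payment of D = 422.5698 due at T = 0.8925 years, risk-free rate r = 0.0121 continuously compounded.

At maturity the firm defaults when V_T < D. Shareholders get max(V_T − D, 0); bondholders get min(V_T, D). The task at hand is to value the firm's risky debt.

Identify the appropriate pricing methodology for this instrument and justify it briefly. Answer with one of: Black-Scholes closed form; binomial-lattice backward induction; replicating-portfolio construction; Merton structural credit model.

Key observation: with the firm-asset dynamics (V₀ = 530.1928) and a single zero-coupon liability of face 422.5698 given, debt value, spread, and default probability all derive from the option view of the balance sheet.

framework: Merton structural credit model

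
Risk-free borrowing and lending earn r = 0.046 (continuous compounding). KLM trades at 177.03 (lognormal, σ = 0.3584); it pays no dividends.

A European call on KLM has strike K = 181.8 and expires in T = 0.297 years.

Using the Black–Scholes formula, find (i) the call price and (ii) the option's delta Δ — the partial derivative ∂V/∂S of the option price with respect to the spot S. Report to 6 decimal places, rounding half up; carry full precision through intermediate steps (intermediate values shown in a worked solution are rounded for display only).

σ√T = 0.3584·√0.297 = 0.195320
d₁ = (ln(S/K) + (r+σ²/2)T) / (σ√T) = (ln(177.03/181.8) + (0.046+0.3584²/2)·0.297) / 0.195320 = (-0.026588 + 0.032737) / 0.195320 = 0.031481
d₂ = d₁ − σ√T = 0.031481 − 0.195320 = -0.163838
e^{−rT} = 0.986431
N(d₁) = 0.512557,  N(d₂) = 0.434929
Call price V = S·N(d₁) − K·e^{−rT}·N(d₂) = 90.737997 − 77.997215 = 12.740783
Δ = N(d₁) = 0.512557

price = 12.740783
Δ = 0.512557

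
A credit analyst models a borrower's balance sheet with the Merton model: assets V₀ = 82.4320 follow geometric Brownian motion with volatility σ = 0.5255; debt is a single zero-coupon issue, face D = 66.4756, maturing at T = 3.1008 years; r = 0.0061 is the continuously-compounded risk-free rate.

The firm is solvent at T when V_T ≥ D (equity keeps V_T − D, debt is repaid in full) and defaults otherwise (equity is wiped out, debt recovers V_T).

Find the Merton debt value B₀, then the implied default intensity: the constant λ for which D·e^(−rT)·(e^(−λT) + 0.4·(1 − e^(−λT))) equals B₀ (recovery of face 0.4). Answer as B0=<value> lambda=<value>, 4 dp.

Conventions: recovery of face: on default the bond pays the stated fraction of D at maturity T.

Apply the equity-as-call identities (strike 66.4756, horizon 3.1008 years):
d₁ = [ln(V₀/D) + (r + σ²/2)T] / (σ√T)
   = [ln(82.4320/66.4756) + (0.0061 + 0.5·0.5255²)·3.1008] / (0.5255·√3.1008)
   = [0.215139 + 0.447058] / 0.925358 = 0.715612
d₂ = d₁ − σ√T = 0.715612 − 0.925358 = -0.209746
N(d₁) = 0.762885,  N(d₂) = 0.416933,  e^(−rT) = 0.981263
E₀ = V₀·N(d₁) − D·e^(−rT)·N(d₂)
   = 82.4320·0.762885 − 66.4756·0.981263·0.416933 = 35.689533
B₀ = V₀ − E₀ = 82.4320 − 35.689533 = 46.742467
e^(−λT) = (B₀·e^(rT)/D − 0.4)/(1 − 0.4) = (46.7425·1.019095/66.4756 − 0.4)/0.6 = 0.52763228
λ = −ln(0.52763228)/3.1008 = 0.206191

B0=46.7425 lambda=0.2062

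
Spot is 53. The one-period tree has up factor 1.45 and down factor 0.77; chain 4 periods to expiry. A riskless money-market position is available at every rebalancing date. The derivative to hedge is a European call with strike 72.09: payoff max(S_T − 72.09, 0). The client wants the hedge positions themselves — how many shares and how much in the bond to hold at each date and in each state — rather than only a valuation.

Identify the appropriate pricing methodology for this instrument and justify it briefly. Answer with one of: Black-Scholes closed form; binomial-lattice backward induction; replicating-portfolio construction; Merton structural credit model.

Key observation: the task asks for the hedge itself — share and bond holdings at every node of the 4-period tree on spot 53 with factors 1.45/0.77 — which is exactly what the replicating-portfolio construction produces.

framework: replicating-portfolio construction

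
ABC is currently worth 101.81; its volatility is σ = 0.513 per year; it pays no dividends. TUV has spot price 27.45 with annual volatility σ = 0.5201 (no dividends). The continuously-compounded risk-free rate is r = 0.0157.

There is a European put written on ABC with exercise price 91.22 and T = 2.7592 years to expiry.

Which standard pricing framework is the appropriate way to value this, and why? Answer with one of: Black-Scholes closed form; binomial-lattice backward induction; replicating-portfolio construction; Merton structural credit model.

Key observation: a European claim on ABC (strike 91.22) — a lognormal (GBM) underlying with constant rate and volatility — has an exact closed-form value; no lattice or capital structure is involved.

framework: Black-Scholes closed form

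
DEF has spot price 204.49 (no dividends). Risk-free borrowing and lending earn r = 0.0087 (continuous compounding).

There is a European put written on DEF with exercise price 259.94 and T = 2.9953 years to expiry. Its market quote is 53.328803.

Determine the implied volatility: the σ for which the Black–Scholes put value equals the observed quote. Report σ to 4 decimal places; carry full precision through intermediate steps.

sigma = 0.1290

At σ = 0.1290 the Black–Scholes value reproduces the quote:
σ√T = 0.129·√2.9953 = 0.223259
d₁ = (ln(S/K) + (r+σ²/2)T) / (σ√T) = (ln(204.49/259.94) + (0.0087+0.129²/2)·2.9953) / 0.223259 = (-0.239932 + 0.050982) / 0.223259 = -0.846326
d₂ = d₁ − σ√T = -0.846326 − 0.223259 = -1.069585
e^{−rT} = 0.974277
N(−d₁) = 0.801315,  N(−d₂) = 0.857597
V = K·e^{−rT}·N(−d₂) − S·N(−d₁) = 217.189607 − 163.860804 = 53.328803 (the quoted price), and the Black–Scholes price is strictly increasing in σ, so σ is unique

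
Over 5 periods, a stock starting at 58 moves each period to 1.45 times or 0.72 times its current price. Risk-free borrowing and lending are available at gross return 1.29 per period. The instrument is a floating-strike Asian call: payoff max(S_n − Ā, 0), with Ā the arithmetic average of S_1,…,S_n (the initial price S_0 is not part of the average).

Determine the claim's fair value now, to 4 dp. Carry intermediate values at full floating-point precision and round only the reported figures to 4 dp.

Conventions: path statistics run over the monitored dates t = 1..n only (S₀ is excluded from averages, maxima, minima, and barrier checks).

price = 21.3102

Set p* = 0.7808 (from d < R < u); the path-dependent value is the discounted p*-expectation over all price paths.
Enumerate all 2^5 = 32 price paths (U = up ×1.45, D = down ×0.72); each path with k up-moves has probability p*^k·(1−p*)^(5−k).
DDDDD: Ā=24.0570, payoff=0.0000, prob=0.000506
UDDDD: Ā=48.4481, payoff=0.0000, prob=0.001802
DUDDD: Ā=39.9801, payoff=0.0000, prob=0.001802
UUDDD: Ā=80.5155, payoff=0.0000, prob=0.006419
DDUDD: Ā=33.8831, payoff=0.0000, prob=0.001802
UDUDD: Ā=68.2369, payoff=0.0000, prob=0.006419
DUUDD: Ā=59.7689, payoff=0.0000, prob=0.006419
UUUDD: Ā=120.3679, payoff=0.0000, prob=0.022869
DDDUD: Ā=29.4933, payoff=0.0000, prob=0.001802
UDDUD: Ā=59.3963, payoff=0.0000, prob=0.006419
DUDUD: Ā=50.9283, payoff=0.0000, prob=0.006419
UUDUD: Ā=102.5639, payoff=0.0000, prob=0.022869
DDUUD: Ā=44.8313, payoff=0.6844, prob=0.006419
UDUUD: Ā=90.2853, payoff=1.3783, prob=0.022869
DUUUD: Ā=81.8173, payoff=9.8463, prob=0.022869
UUUUD: Ā=164.7710, payoff=19.8294, prob=0.081471
DDDDU: Ā=26.3327, payoff=0.0000, prob=0.001802
UDDDU: Ā=53.0311, payoff=0.0000, prob=0.006419
DUDDU: Ā=44.5631, payoff=0.9527, prob=0.006419
UUDDU: Ā=89.7451, payoff=1.9186, prob=0.022869
DDUDU: Ā=38.4661, payoff=7.0496, prob=0.006419
UDUDU: Ā=77.4665, payoff=14.1972, prob=0.022869
DUUDU: Ā=68.9985, payoff=22.6652, prob=0.022869
UUUDU: Ā=138.9552, payoff=45.6451, prob=0.081471
DDDUU: Ā=34.0763, payoff=11.4394, prob=0.006419
UDDUU: Ā=68.6259, payoff=23.0377, prob=0.022869
DUDUU: Ā=60.1579, payoff=31.5057, prob=0.022869
UUDUU: Ā=121.1513, payoff=63.4491, prob=0.081471
DDUUU: Ā=54.0609, payoff=37.6027, prob=0.022869
UDUUU: Ā=108.8727, payoff=75.7277, prob=0.081471
DUUUU: Ā=100.4047, payoff=84.1957, prob=0.081471
UUUUU: Ā=202.2038, payoff=169.5607, prob=0.290242
Price = Σ prob·payoff / R^5 = 76.126460 / 3.572305 = 21.3102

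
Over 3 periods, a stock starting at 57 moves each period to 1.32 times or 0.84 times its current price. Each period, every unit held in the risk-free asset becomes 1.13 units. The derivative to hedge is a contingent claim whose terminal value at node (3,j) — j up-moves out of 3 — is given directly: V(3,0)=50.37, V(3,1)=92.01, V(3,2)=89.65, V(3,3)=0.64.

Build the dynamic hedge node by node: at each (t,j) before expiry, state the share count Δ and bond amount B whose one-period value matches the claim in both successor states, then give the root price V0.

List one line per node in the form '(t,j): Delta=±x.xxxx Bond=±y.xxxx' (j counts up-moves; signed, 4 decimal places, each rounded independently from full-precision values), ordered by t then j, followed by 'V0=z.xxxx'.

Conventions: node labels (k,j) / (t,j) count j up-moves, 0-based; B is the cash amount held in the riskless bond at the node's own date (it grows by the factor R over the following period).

(0,0): Delta=-0.7756 Bond=91.5103
(1,0): Delta=0.5798 Bond=38.5138
(1,1): Delta=-1.3406 Bond=145.9225
(2,0): Delta=2.1569 Bond=-19.9115
(2,1): Delta=-0.0778 Bond=85.0796
(2,2): Delta=-1.8671 Bond=217.1836
V0=47.3038

No-arbitrage ⇒ martingale measure with p* = (R−d)/(u−d) = 0.6042.
Expiry values: V(3,0)=50.3700, V(3,1)=92.0100, V(3,2)=89.6500, V(3,3)=0.6400
(2,0): S=40.2192. Δ = (V_up−V_dn)/(S_up−S_dn) = (92.0100−50.3700)/(53.0893−33.7841) = 2.1569. V = [p*·92.0100 + (1−p*)·50.3700]/1.13 = 66.8385. B = V − Δ·S = -19.9115.
(2,1): S=63.2016. Δ = (V_up−V_dn)/(S_up−S_dn) = (89.6500−92.0100)/(83.4261−53.0893) = -0.0778. V = [p*·89.6500 + (1−p*)·92.0100]/1.13 = 80.1630. B = V − Δ·S = 85.0796.
(2,2): S=99.3168. Δ = (V_up−V_dn)/(S_up−S_dn) = (0.6400−89.6500)/(131.0982−83.4261) = -1.8671. V = [p*·0.6400 + (1−p*)·89.6500]/1.13 = 31.7461. B = V − Δ·S = 217.1836.
(1,0): S=47.8800. Δ = (V_up−V_dn)/(S_up−S_dn) = (80.1630−66.8385)/(63.2016−40.2192) = 0.5798. V = [p*·80.1630 + (1−p*)·66.8385]/1.13 = 66.2732. B = V − Δ·S = 38.5138.
(1,1): S=75.2400. Δ = (V_up−V_dn)/(S_up−S_dn) = (31.7461−80.1630)/(99.3168−63.2016) = -1.3406. V = [p*·31.7461 + (1−p*)·80.1630]/1.13 = 45.0541. B = V − Δ·S = 145.9225.
(0,0): S=57.0000. Δ = (V_up−V_dn)/(S_up−S_dn) = (45.0541−66.2732)/(75.2400−47.8800) = -0.7756. V = [p*·45.0541 + (1−p*)·66.2732]/1.13 = 47.3038. B = V − Δ·S = 91.5103.
Sanity check at the root: Δ(0,0)·S0 + B(0,0) reproduces V0 = 47.3038.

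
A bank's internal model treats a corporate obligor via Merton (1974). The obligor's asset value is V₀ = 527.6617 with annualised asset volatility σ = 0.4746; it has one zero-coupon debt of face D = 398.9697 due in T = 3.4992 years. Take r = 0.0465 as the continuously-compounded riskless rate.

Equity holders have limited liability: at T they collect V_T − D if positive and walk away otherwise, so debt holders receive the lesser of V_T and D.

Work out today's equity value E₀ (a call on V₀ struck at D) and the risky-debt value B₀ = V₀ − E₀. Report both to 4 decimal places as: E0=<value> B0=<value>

Work the structural quantities from V₀ = 527.6617 against face 398.9697:
d₁ = [ln(V₀/D) + (r + σ²/2)T] / (σ√T)
   = [ln(527.6617/398.9697) + (0.0465 + 0.5·0.4746²)·3.4992] / (0.4746·√3.4992)
   = [0.279570 + 0.556802] / 0.887794 = 0.942079
d₂ = d₁ − σ√T = 0.942079 − 0.887794 = 0.054285
N(d₁) = 0.826924,  N(d₂) = 0.521646,  e^(−rT) = 0.849835
E₀ = V₀·N(d₁) − D·e^(−rT)·N(d₂)
   = 527.6617·0.826924 − 398.9697·0.849835·0.521646 = 259.467552
B₀ = V₀ − E₀ = 527.6617 − 259.467552 = 268.194148

E0=259.4676 B0=268.1941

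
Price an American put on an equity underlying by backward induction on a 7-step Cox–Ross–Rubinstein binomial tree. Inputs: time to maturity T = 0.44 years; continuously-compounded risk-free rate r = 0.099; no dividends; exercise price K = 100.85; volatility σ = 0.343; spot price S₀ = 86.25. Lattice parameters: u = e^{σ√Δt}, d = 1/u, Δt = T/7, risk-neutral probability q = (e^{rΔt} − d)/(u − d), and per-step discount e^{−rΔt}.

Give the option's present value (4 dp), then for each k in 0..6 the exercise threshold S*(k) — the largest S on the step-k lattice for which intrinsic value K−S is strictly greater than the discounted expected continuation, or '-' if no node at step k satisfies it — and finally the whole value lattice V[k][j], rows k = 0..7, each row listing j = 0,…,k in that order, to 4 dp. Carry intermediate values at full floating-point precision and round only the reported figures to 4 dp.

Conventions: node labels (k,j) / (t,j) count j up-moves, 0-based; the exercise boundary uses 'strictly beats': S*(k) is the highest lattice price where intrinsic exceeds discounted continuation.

Δt=0.06286, u=1.08980, d=0.91760, q=0.51476, disc=e^(-rΔt)=0.99380
k=7 terminal: V=max(K-S,0) → 53.6078 44.7421 34.2126 21.7071 6.8547 0.0000 0.0000 0.0000
k=6: j=0 S=51.4846 intr=49.3654 cont=48.7398 V=49.3654[EX]; j=1 S=61.1464 intr=39.7036 cont=39.0779 V=39.7036[EX]; j=2 S=72.6215 intr=28.2285 cont=27.6029 V=28.2285[EX]; j=3 S=86.2500 intr=14.6000 cont=13.9744 V=14.6000[EX]; j=4 S=102.4361 intr=0.0000 cont=3.3055 V=3.3055[hold]; j=5 S=121.6598 intr=0.0000 cont=0.0000 V=0.0000[hold]; j=6 S=144.4911 intr=0.0000 cont=0.0000 V=0.0000[hold]  S*(6)=86.2500
k=5: j=0 S=56.1079 intr=44.7421 cont=44.1165 V=44.7421[EX]; j=1 S=66.6374 intr=34.2126 cont=33.5870 V=34.2126[EX]; j=2 S=79.1429 intr=21.7071 cont=21.0814 V=21.7071[EX]; j=3 S=93.9953 intr=6.8547 cont=8.7315 V=8.7315[hold]; j=4 S=111.6349 intr=0.0000 cont=1.5940 V=1.5940[hold]; j=5 S=132.5849 intr=0.0000 cont=0.0000 V=0.0000[hold]  S*(5)=79.1429
k=4: j=0 S=61.1464 intr=39.7036 cont=39.0779 V=39.7036[EX]; j=1 S=72.6215 intr=28.2285 cont=27.6029 V=28.2285[EX]; j=2 S=86.2500 intr=14.6000 cont=14.9345 V=14.9345[hold]; j=3 S=102.4361 intr=0.0000 cont=5.0260 V=5.0260[hold]; j=4 S=121.6598 intr=0.0000 cont=0.7687 V=0.7687[hold]  S*(4)=72.6215
k=3: j=0 S=66.6374 intr=34.2126 cont=33.5870 V=34.2126[EX]; j=1 S=79.1429 intr=21.7071 cont=21.2526 V=21.7071[EX]; j=2 S=93.9953 intr=6.8547 cont=9.7729 V=9.7729[hold]; j=3 S=111.6349 intr=0.0000 cont=2.8169 V=2.8169[hold]  S*(3)=79.1429
k=2: j=0 S=72.6215 intr=28.2285 cont=27.6029 V=28.2285[EX]; j=1 S=86.2500 intr=14.6000 cont=15.4673 V=15.4673[hold]; j=2 S=102.4361 intr=0.0000 cont=6.1538 V=6.1538[hold]  S*(2)=72.6215
k=1: j=0 S=79.1429 intr=21.7071 cont=21.5251 V=21.7071[EX]; j=1 S=93.9953 intr=6.8547 cont=10.6068 V=10.6068[hold]  S*(1)=79.1429
k=0: j=0 S=86.2500 intr=14.6000 cont=15.8938 V=15.8938[hold]  S*(0)=-

price = 15.8938
boundary = - 79.1429 72.6215 79.1429 72.6215 79.1429 86.2500
tree:
15.8938
21.7071 10.6068
28.2285 15.4673 6.1538
34.2126 21.7071 9.7729 2.8169
39.7036 28.2285 14.9345 5.0260 0.7687
44.7421 34.2126 21.7071 8.7315 1.5940 0.0000
49.3654 39.7036 28.2285 14.6000 3.3055 0.0000 0.0000
53.6078 44.7421 34.2126 21.7071 6.8547 0.0000 0.0000 0.0000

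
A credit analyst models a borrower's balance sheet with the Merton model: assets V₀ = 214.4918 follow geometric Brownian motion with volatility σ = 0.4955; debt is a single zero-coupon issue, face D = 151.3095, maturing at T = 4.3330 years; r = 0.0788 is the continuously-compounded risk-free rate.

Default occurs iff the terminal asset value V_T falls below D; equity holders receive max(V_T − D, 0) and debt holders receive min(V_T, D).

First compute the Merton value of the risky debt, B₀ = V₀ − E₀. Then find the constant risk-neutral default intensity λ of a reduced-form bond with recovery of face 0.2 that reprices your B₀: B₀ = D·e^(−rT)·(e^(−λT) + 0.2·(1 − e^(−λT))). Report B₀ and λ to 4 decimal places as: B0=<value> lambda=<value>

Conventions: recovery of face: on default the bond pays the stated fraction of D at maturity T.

Equity is a call on the firm's assets struck at D = 151.3095:
d₁ = [ln(V₀/D) + (r + σ²/2)T] / (σ√T)
   = [ln(214.4918/151.3095) + (0.0788 + 0.5·0.4955²)·4.3330] / (0.4955·√4.3330)
   = [0.348944 + 0.873360] / 1.031426 = 1.185063
d₂ = d₁ − σ√T = 1.185063 − 1.031426 = 0.153637
N(d₁) = 0.882004,  N(d₂) = 0.561052,  e^(−rT) = 0.710746
E₀ = V₀·N(d₁) − D·e^(−rT)·N(d₂)
   = 214.4918·0.882004 − 151.3095·0.710746·0.561052 = 128.845570
B₀ = V₀ − E₀ = 214.4918 − 128.845570 = 85.646230
e^(−λT) = (B₀·e^(rT)/D − 0.2)/(1 − 0.2) = (85.6462·1.406973/151.3095 − 0.2)/0.8 = 0.74549159
λ = −ln(0.74549159)/4.3330 = 0.067785

B0=85.6462 lambda=0.0678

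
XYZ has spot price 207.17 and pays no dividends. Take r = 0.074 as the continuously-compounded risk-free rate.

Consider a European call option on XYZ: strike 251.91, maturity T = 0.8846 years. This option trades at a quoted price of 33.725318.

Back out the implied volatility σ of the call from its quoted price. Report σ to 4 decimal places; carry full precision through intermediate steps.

At σ = 0.5694 the Black–Scholes value reproduces the quote:
σ√T = 0.5694·√0.8846 = 0.535539
d₁ = (ln(S/K) + (r+σ²/2)T) / (σ√T) = (ln(207.17/251.91) + (0.074+0.5694²/2)·0.8846) / 0.535539 = (-0.195532 + 0.208861) / 0.535539 = 0.024889
d₂ = d₁ − σ√T = 0.024889 − 0.535539 = -0.510650
e^{−rT} = 0.936636
N(d₁) = 0.509928,  N(d₂) = 0.304798
V = S·N(d₁) − K·e^{−rT}·N(d₂) = 105.641851 − 71.916533 = 33.725318 (the observed quote) — the price is monotone increasing in volatility, hence this σ is the only solution

sigma = 0.5694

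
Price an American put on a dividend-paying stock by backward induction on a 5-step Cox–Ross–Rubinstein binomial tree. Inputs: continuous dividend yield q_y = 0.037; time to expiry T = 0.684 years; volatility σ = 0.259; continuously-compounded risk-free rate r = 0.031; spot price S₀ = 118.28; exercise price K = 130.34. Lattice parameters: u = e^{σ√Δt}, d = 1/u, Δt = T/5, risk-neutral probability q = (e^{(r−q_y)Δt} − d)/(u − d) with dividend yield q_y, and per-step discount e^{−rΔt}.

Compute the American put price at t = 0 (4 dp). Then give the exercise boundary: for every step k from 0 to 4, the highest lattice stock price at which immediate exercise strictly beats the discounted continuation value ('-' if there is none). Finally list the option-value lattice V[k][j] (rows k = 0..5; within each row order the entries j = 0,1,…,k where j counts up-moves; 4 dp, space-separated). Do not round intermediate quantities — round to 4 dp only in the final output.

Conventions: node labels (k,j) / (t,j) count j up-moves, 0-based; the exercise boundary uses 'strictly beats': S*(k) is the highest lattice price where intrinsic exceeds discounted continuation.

price = 17.2249
boundary = - - 97.6573 88.7364 97.6573
tree:
17.2249
24.2576 9.5065
32.6827 15.0437 3.3929
41.6036 22.8773 6.4089 0.0467
49.7097 32.6827 12.1056 0.0888 0.0000
57.0752 41.6036 22.8648 0.1689 0.0000 0.0000

params: Δt=0.13680 u=1.10053 d=0.90865 q=0.47179 e^(-rΔt)=0.99577
t_5 payoffs: 57.0752 41.6036 22.8648 0.1689 0.0000 0.0000
t_4: node(4,0) S=80.6303 payoff=49.7097 vs cont=49.5652 → 49.7097 [stop]  node(4,1) S=97.6573 payoff=32.6827 vs cont=32.6241 → 32.6827 [stop]  node(4,2) S=118.2800 payoff=12.0600 vs cont=12.1056 → 12.1056 [wait]  node(4,3) S=143.2576 payoff=0.0000 vs cont=0.0888 → 0.0888 [wait]  node(4,4) S=173.5099 payoff=0.0000 vs cont=0.0000 → 0.0000 [wait]  ⇒ S*(4)=97.6573
t_3: node(3,0) S=88.7364 payoff=41.6036 vs cont=41.5001 → 41.6036 [stop]  node(3,1) S=107.4752 payoff=22.8648 vs cont=22.8773 → 22.8773 [wait]  node(3,2) S=130.1711 payoff=0.1689 vs cont=6.4089 → 6.4089 [wait]  node(3,3) S=157.6598 payoff=0.0000 vs cont=0.0467 → 0.0467 [wait]  ⇒ S*(3)=88.7364
t_2: node(2,0) S=97.6573 payoff=32.6827 vs cont=32.6300 → 32.6827 [stop]  node(2,1) S=118.2800 payoff=12.0600 vs cont=15.0437 → 15.0437 [wait]  node(2,2) S=143.2576 payoff=0.0000 vs cont=3.3929 → 3.3929 [wait]  ⇒ S*(2)=97.6573
t_1: node(1,0) S=107.4752 payoff=22.8648 vs cont=24.2576 → 24.2576 [wait]  node(1,1) S=130.1711 payoff=0.1689 vs cont=9.5065 → 9.5065 [wait]  ⇒ S*(1)=-
t_0: node(0,0) S=118.2800 payoff=12.0600 vs cont=17.2249 → 17.2249 [wait]  ⇒ S*(0)=-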